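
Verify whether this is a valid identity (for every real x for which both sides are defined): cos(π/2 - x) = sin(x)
Yes, this is an identity.

Claim: cos(π/2 - x) = sin(x).
Reasoning: Use cos(u - v) = cos(u)cos(v) + sin(u)sin(v) with u = π/2, v = x: cos(π/2)cos(x) + sin(π/2)sin(x) = 0·cos(x) + 1·sin(x) = sin(x).
So the two sides agree for every real x for which both sides are defined.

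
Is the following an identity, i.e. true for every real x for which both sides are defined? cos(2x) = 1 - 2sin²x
Yes, this is an identity.

Claim: cos(2x) = 1 - 2sin²x.
Reasoning: cos(2x) = cos²x - sin²x. Replace cos²x by 1 - sin²x: (1 - sin²x) - sin²x = 1 - 2sin²x.
So the two sides agree for every real x for which both sides are defined.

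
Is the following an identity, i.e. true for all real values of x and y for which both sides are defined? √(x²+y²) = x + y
No, this is NOT an identity.

Claim: √(x²+y²) = x + y.
Test a specific point where both sides are defined: x = 3/2, y = -2.
LHS = √(x²+y²) ≈ 2.5000
RHS = x + y ≈ -0.5000
Since 2.5000 ≠ -0.5000, the equation fails at this point, so it cannot hold for all real values of x and y for which both sides are defined.
(x+y)² = x² + 2xy + y², not x² + y², so the square root does not split this way.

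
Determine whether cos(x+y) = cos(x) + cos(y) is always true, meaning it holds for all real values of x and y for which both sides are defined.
Claim: cos(x+y) = cos(x) + cos(y).
Test a specific point where both sides are defined: x = -π/6, y = 2π/3.
LHS = cos(x+y) ≈ 0.0000
RHS = cos(x) + cos(y) ≈ 0.3660
Since 0.0000 ≠ 0.3660, the equation fails at this point, so it cannot hold for all real values of x and y for which both sides are defined.
The correct expansion is cos(x+y) = cos(x)cos(y) - sin(x)sin(y); cosine is not additive.

Conclusion: No, this is NOT an identity.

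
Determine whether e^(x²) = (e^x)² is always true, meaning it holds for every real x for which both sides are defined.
Claim: e^(x²) = (e^x)².
Test a specific point where both sides are defined: x = 3.
LHS = e^(x²) ≈ 8103.0839
RHS = (e^x)² ≈ 403.4288
Since 8103.0839 ≠ 403.4288, the equation fails at this point, so it cannot hold for every real x for which both sides are defined.
(e^x)² = e^(2x), and 2x ≠ x² in general.

Conclusion: No, this is NOT an identity.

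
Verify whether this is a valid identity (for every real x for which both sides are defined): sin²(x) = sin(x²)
Claim: sin²(x) = sin(x²).
Test a specific point where both sides are defined: x = π/4.
LHS = sin²(x) ≈ 0.5000
RHS = sin(x²) ≈ 0.5785
Since 0.5000 ≠ 0.5785, the equation fails at this point, so it cannot hold for every real x for which both sides are defined.
sin²(x) means (sin x)², squaring the output; sin(x²) squares the input. These are different functions.

Conclusion: No, this is NOT an identity.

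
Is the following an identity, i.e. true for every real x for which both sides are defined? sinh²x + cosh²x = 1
No, this is NOT an identity.

Claim: sinh²x + cosh²x = 1.
Test a specific point where both sides are defined: x = 1/2.
LHS = sinh²x + cosh²x ≈ 1.5431
RHS = 1 ≈ 1.0000
Since 1.5431 ≠ 1.0000, the equation fails at this point, so it cannot hold for every real x for which both sides are defined.
The correct hyperbolic identity is cosh²x - sinh²x = 1 (a difference); the sum sinh²x + cosh²x equals cosh(2x).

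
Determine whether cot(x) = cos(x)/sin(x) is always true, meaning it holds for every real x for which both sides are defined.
Yes, this is an identity.

Claim: cot(x) = cos(x)/sin(x).
Reasoning: cot(x) is defined as 1/tan(x) = 1/(sin(x)/cos(x)) = cos(x)/sin(x), wherever sin(x) ≠ 0.
So the two sides agree for every real x for which both sides are defined.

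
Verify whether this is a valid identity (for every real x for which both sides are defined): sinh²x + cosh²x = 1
Claim: sinh²x + cosh²x = 1.
Test a specific point where both sides are defined: x = 3/2.
LHS = sinh²x + cosh²x ≈ 10.0677
RHS = 1 ≈ 1.0000
Since 10.0677 ≠ 1.0000, the equation fails at this point, so it cannot hold for every real x for which both sides are defined.
The correct hyperbolic identity is cosh²x - sinh²x = 1 (a difference); the sum sinh²x + cosh²x equals cosh(2x).

Conclusion: No, this is NOT an identity.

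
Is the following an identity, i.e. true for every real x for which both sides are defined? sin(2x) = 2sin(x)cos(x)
Claim: sin(2x) = 2sin(x)cos(x).
Reasoning: Put y = x in the addition formula sin(x+y) = sin(x)cos(y) + cos(x)sin(y): sin(2x) = sin(x)cos(x) + cos(x)sin(x) = 2sin(x)cos(x).
So the two sides agree for every real x for which both sides are defined.

Conclusion: Yes, this is an identity.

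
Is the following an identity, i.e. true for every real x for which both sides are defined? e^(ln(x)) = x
Yes, this is an identity.

Claim: e^(ln(x)) = x.
Reasoning: For x > 0, ln(x) is by definition the exponent p such that e^p = x. Raising e to that exponent therefore returns x: e^(ln x) = x.
So the two sides agree for every real x for which both sides are defined.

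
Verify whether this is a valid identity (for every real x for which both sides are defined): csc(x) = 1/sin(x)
Yes, this is an identity.

Claim: csc(x) = 1/sin(x).
Reasoning: csc(x) is by definition the reciprocal of sin(x), wherever sin(x) ≠ 0.
So the two sides agree for every real x for which both sides are defined.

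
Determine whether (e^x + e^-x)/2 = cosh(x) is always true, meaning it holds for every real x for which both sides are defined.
Claim: (e^x + e^-x)/2 = cosh(x).
Reasoning: This is exactly the definition of the hyperbolic cosine: cosh(x) := (e^x + e^-x)/2.
So the two sides agree for every real x for which both sides are defined.

Conclusion: Yes, this is an identity.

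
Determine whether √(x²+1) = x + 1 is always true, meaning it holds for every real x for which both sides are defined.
Claim: √(x²+1) = x + 1.
Test a specific point where both sides are defined: x = 3.
LHS = √(x²+1) ≈ 3.1623
RHS = x + 1 ≈ 4.0000
Since 3.1623 ≠ 4.0000, the equation fails at this point, so it cannot hold for every real x for which both sides are defined.
(x+1)² = x² + 2x + 1 ≠ x² + 1 unless x = 0.

Conclusion: No, this is NOT an identity.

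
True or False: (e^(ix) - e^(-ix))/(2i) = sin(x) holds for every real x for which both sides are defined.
True.

Claim: (e^(ix) - e^(-ix))/(2i) = sin(x).
Reasoning: By Euler's formula e^(ix) = cos(x) + i·sin(x) and e^(-ix) = cos(x) - i·sin(x). Subtracting cancels the cosine terms: e^(ix) - e^(-ix) = 2i·sin(x); divide by 2i.
So the two sides agree for every real x for which both sides are defined.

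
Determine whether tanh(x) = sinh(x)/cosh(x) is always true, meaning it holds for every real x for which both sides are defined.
Claim: tanh(x) = sinh(x)/cosh(x).
Reasoning: tanh(x) is defined as sinh(x)/cosh(x) = (e^x - e^-x)/(e^x + e^-x); cosh(x) ≥ 1 is never zero, so this holds for every real x.
So the two sides agree for every real x for which both sides are defined.

Conclusion: Yes, this is an identity.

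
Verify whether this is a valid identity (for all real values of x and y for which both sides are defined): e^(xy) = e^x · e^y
No, this is NOT an identity.

Claim: e^(xy) = e^x · e^y.
Test a specific point where both sides are defined: x = 1, y = -3.
LHS = e^(xy) ≈ 0.0498
RHS = e^x · e^y ≈ 0.1353
Since 0.0498 ≠ 0.1353, the equation fails at this point, so it cannot hold for all real values of x and y for which both sides are defined.
e^x · e^y = e^(x+y), not e^(xy).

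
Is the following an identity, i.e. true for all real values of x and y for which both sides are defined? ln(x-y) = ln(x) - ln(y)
Claim: ln(x-y) = ln(x) - ln(y).
Test a specific point where both sides are defined: x = 3/2, y = 1.
LHS = ln(x-y) ≈ -0.6931
RHS = ln(x) - ln(y) ≈ 0.4055
Since -0.6931 ≠ 0.4055, the equation fails at this point, so it cannot hold for all real values of x and y for which both sides are defined.
ln(x) - ln(y) = ln(x/y), not ln(x-y).

Conclusion: No, this is NOT an identity.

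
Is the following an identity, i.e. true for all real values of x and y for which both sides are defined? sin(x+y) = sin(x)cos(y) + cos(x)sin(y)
Claim: sin(x+y) = sin(x)cos(y) + cos(x)sin(y).
Reasoning: By Euler's formula e^(i(x+y)) = e^(ix)·e^(iy) = (cos x + i·sin x)(cos y + i·sin y). The imaginary part of the left side is sin(x+y); the imaginary part of the product is sin(x)cos(y) + cos(x)sin(y).
So the two sides agree for all real values of x and y for which both sides are defined.

Conclusion: Yes, this is an identity.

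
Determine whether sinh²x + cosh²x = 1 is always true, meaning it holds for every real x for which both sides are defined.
No, this is NOT an identity.

Claim: sinh²x + cosh²x = 1.
Test a specific point where both sides are defined: x = -3.
LHS = sinh²x + cosh²x ≈ 201.7156
RHS = 1 ≈ 1.0000
Since 201.7156 ≠ 1.0000, the equation fails at this point, so it cannot hold for every real x for which both sides are defined.
The correct hyperbolic identity is cosh²x - sinh²x = 1 (a difference); the sum sinh²x + cosh²x equals cosh(2x).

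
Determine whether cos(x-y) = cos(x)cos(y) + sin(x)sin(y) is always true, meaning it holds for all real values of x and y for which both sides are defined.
Yes, this is an identity.

Claim: cos(x-y) = cos(x)cos(y) + sin(x)sin(y).
Reasoning: Replace y by -y in cos(x+y) = cos(x)cos(y) - sin(x)sin(y) and use cos(-y) = cos(y), sin(-y) = -sin(y): cos(x-y) = cos(x)cos(y) + sin(x)sin(y).
So the two sides agree for all real values of x and y for which both sides are defined.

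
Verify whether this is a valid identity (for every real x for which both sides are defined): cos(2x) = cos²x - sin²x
Yes, this is an identity.

Claim: cos(2x) = cos²x - sin²x.
Reasoning: Put y = x in the addition formula cos(x+y) = cos(x)cos(y) - sin(x)sin(y): cos(2x) = cos²x - sin²x.
So the two sides agree for every real x for which both sides are defined.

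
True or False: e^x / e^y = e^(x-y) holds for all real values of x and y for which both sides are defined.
True.

Claim: e^x / e^y = e^(x-y).
Reasoning: 1/e^y = e^(-y), so e^x / e^y = e^x · e^(-y) = e^(x + (-y)) = e^(x-y) by the product rule for exponents.
So the two sides agree for all real values of x and y for which both sides are defined.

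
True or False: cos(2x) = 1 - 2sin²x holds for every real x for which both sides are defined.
Claim: cos(2x) = 1 - 2sin²x.
Reasoning: cos(2x) = cos²x - sin²x. Replace cos²x by 1 - sin²x: (1 - sin²x) - sin²x = 1 - 2sin²x.
So the two sides agree for every real x for which both sides are defined.

Conclusion: True.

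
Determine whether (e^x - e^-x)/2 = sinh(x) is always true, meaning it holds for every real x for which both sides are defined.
Claim: (e^x - e^-x)/2 = sinh(x).
Reasoning: This is exactly the definition of the hyperbolic sine: sinh(x) := (e^x - e^-x)/2.
So the two sides agree for every real x for which both sides are defined.

Conclusion: Yes, this is an identity.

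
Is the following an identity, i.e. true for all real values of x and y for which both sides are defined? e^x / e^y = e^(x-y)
Yes, this is an identity.

Claim: e^x / e^y = e^(x-y).
Reasoning: 1/e^y = e^(-y), so e^x / e^y = e^x · e^(-y) = e^(x + (-y)) = e^(x-y) by the product rule for exponents.
So the two sides agree for all real values of x and y for which both sides are defined.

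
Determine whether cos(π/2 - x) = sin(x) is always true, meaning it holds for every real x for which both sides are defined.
Claim: cos(π/2 - x) = sin(x).
Reasoning: Use cos(u - v) = cos(u)cos(v) + sin(u)sin(v) with u = π/2, v = x: cos(π/2)cos(x) + sin(π/2)sin(x) = 0·cos(x) + 1·sin(x) = sin(x).
So the two sides agree for every real x for which both sides are defined.

Conclusion: Yes, this is an identity.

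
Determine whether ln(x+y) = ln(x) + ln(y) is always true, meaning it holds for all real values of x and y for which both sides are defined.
Claim: ln(x+y) = ln(x) + ln(y).
Test a specific point where both sides are defined: x = 4, y = 2.
LHS = ln(x+y) ≈ 1.7918
RHS = ln(x) + ln(y) ≈ 2.0794
Since 1.7918 ≠ 2.0794, the equation fails at this point, so it cannot hold for all real values of x and y for which both sides are defined.
ln(x) + ln(y) = ln(xy), not ln(x+y).

Conclusion: No, this is NOT an identity.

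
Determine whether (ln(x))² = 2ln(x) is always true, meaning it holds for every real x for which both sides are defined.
No, this is NOT an identity.

Claim: (ln(x))² = 2ln(x).
Test a specific point where both sides are defined: x = 3/2.
LHS = (ln(x))² ≈ 0.1644
RHS = 2ln(x) ≈ 0.8109
Since 0.1644 ≠ 0.8109, the equation fails at this point, so it cannot hold for every real x for which both sides are defined.
2ln(x) equals ln(x²), which is not the same as (ln x)².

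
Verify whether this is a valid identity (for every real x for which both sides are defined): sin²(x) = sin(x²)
No, this is NOT an identity.

Claim: sin²(x) = sin(x²).
Test a specific point where both sides are defined: x = -π/3.
LHS = sin²(x) ≈ 0.7500
RHS = sin(x²) ≈ 0.8897
Since 0.7500 ≠ 0.8897, the equation fails at this point, so it cannot hold for every real x for which both sides are defined.
sin²(x) means (sin x)², squaring the output; sin(x²) squares the input. These are different functions.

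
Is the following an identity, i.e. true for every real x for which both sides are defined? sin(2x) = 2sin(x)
No, this is NOT an identity.

Claim: sin(2x) = 2sin(x).
Test a specific point where both sides are defined: x = π/3.
LHS = sin(2x) ≈ 0.8660
RHS = 2sin(x) ≈ 1.7321
Since 0.8660 ≠ 1.7321, the equation fails at this point, so it cannot hold for every real x for which both sides are defined.
The correct double-angle formula is sin(2x) = 2sin(x)cos(x).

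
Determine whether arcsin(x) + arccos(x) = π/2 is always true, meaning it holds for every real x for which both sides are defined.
Yes, this is an identity.

Claim: arcsin(x) + arccos(x) = π/2.
Reasoning: Both sides are defined for -1 ≤ x ≤ 1. Let θ = arcsin(x), so sin θ = x and θ ∈ [-π/2, π/2]. Then cos(π/2 - θ) = sin θ = x and π/2 - θ ∈ [0, π], which is exactly the range of arccos, so arccos(x) = π/2 - θ. Adding: arcsin(x) + arccos(x) = θ + (π/2 - θ) = π/2.
So the two sides agree for every real x for which both sides are defined.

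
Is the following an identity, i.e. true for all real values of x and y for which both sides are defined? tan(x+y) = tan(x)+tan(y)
No, this is NOT an identity.

Claim: tan(x+y) = tan(x)+tan(y).
Test a specific point where both sides are defined: x = π/6, y = -π/4.
LHS = tan(x+y) ≈ -0.2679
RHS = tan(x)+tan(y) ≈ -0.4226
Since -0.2679 ≠ -0.4226, the equation fails at this point, so it cannot hold for all real values of x and y for which both sides are defined.
The correct formula is tan(x+y) = (tan(x) + tan(y))/(1 - tan(x)tan(y)).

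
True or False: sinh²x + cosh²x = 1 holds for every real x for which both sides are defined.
False.

Claim: sinh²x + cosh²x = 1.
Test a specific point where both sides are defined: x = 1/2.
LHS = sinh²x + cosh²x ≈ 1.5431
RHS = 1 ≈ 1.0000
Since 1.5431 ≠ 1.0000, the equation fails at this point, so it cannot hold for every real x for which both sides are defined.
The correct hyperbolic identity is cosh²x - sinh²x = 1 (a difference); the sum sinh²x + cosh²x equals cosh(2x).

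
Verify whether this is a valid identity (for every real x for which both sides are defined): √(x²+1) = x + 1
No, this is NOT an identity.

Claim: √(x²+1) = x + 1.
Test a specific point where both sides are defined: x = 1.
LHS = √(x²+1) ≈ 1.4142
RHS = x + 1 ≈ 2.0000
Since 1.4142 ≠ 2.0000, the equation fails at this point, so it cannot hold for every real x for which both sides are defined.
(x+1)² = x² + 2x + 1 ≠ x² + 1 unless x = 0.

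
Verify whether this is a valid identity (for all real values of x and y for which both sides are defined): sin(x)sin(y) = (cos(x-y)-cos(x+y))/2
Claim: sin(x)sin(y) = (cos(x-y)-cos(x+y))/2.
Reasoning: cos(x-y) = cos(x)cos(y) + sin(x)sin(y) and cos(x+y) = cos(x)cos(y) - sin(x)sin(y). Subtracting, cos(x-y) - cos(x+y) = 2sin(x)sin(y); divide by 2.
So the two sides agree for all real values of x and y for which both sides are defined.

Conclusion: Yes, this is an identity.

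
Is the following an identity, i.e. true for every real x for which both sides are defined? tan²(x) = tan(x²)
No, this is NOT an identity.

Claim: tan²(x) = tan(x²).
Test a specific point where both sides are defined: x = -π/4.
LHS = tan²(x) ≈ 1.0000
RHS = tan(x²) ≈ 0.7092
Since 1.0000 ≠ 0.7092, the equation fails at this point, so it cannot hold for every real x for which both sides are defined.
tan²(x) means (tan x)², squaring the output; tan(x²) squares the input. These are different functions.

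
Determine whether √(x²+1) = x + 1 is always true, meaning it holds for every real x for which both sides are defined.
Claim: √(x²+1) = x + 1.
Test a specific point where both sides are defined: x = 4.
LHS = √(x²+1) ≈ 4.1231
RHS = x + 1 ≈ 5.0000
Since 4.1231 ≠ 5.0000, the equation fails at this point, so it cannot hold for every real x for which both sides are defined.
(x+1)² = x² + 2x + 1 ≠ x² + 1 unless x = 0.

Conclusion: No, this is NOT an identity.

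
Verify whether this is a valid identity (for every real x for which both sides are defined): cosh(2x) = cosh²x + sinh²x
Yes, this is an identity.

Claim: cosh(2x) = cosh²x + sinh²x.
Reasoning: cosh²x = (e^(2x) + 2 + e^(-2x))/4 and sinh²x = (e^(2x) - 2 + e^(-2x))/4. Adding gives (2e^(2x) + 2e^(-2x))/4 = (e^(2x) + e^(-2x))/2 = cosh(2x).
So the two sides agree for every real x for which both sides are defined.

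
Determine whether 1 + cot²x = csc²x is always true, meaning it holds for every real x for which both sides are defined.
Yes, this is an identity.

Claim: 1 + cot²x = csc²x.
Reasoning: Start from sin²x + cos²x = 1 and divide every term by sin²x (allowed wherever cot x and csc x are defined): 1 + cot²x = 1/sin²x = csc²x.
So the two sides agree for every real x for which both sides are defined.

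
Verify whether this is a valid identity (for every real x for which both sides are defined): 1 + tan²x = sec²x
Yes, this is an identity.

Claim: 1 + tan²x = sec²x.
Reasoning: Start from sin²x + cos²x = 1 and divide every term by cos²x (allowed wherever tan x and sec x are defined): tan²x + 1 = 1/cos²x = sec²x.
So the two sides agree for every real x for which both sides are defined.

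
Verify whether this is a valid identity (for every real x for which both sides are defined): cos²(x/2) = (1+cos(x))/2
Yes, this is an identity.

Claim: cos²(x/2) = (1+cos(x))/2.
Reasoning: Use cos(2θ) = 2cos²θ - 1 with θ = x/2: cos(x) = 2cos²(x/2) - 1. Solving for cos²(x/2) gives (1 + cos(x))/2.
So the two sides agree for every real x for which both sides are defined.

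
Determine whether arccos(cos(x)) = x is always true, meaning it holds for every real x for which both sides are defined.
No, this is NOT an identity.

Claim: arccos(cos(x)) = x.
Test a specific point where both sides are defined: x = -π/6.
LHS = arccos(cos(x)) ≈ 0.5236
RHS = x ≈ -0.5236
Since 0.5236 ≠ -0.5236, the equation fails at this point, so it cannot hold for every real x for which both sides are defined.
arccos only returns values in [0, π], so arccos(cos(x)) = x holds only for x in that interval, not for all real x.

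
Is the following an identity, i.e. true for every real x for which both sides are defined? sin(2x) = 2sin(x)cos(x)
Claim: sin(2x) = 2sin(x)cos(x).
Reasoning: Put y = x in the addition formula sin(x+y) = sin(x)cos(y) + cos(x)sin(y): sin(2x) = sin(x)cos(x) + cos(x)sin(x) = 2sin(x)cos(x).
So the two sides agree for every real x for which both sides are defined.

Conclusion: Yes, this is an identity.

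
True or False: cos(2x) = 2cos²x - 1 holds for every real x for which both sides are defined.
True.

Claim: cos(2x) = 2cos²x - 1.
Reasoning: cos(2x) = cos²x - sin²x. Replace sin²x by 1 - cos²x: cos²x - (1 - cos²x) = 2cos²x - 1.
So the two sides agree for every real x for which both sides are defined.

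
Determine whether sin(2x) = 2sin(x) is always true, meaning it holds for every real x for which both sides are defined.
No, this is NOT an identity.

Claim: sin(2x) = 2sin(x).
Test a specific point where both sides are defined: x = -π/6.
LHS = sin(2x) ≈ -0.8660
RHS = 2sin(x) ≈ -1.0000
Since -0.8660 ≠ -1.0000, the equation fails at this point, so it cannot hold for every real x for which both sides are defined.
The correct double-angle formula is sin(2x) = 2sin(x)cos(x).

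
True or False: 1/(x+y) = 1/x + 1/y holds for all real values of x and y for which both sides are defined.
False.

Claim: 1/(x+y) = 1/x + 1/y.
Test a specific point where both sides are defined: x = 5, y = 1.
LHS = 1/(x+y) ≈ 0.1667
RHS = 1/x + 1/y ≈ 1.2000
Since 0.1667 ≠ 1.2000, the equation fails at this point, so it cannot hold for all real values of x and y for which both sides are defined.
1/x + 1/y = (x+y)/(xy), which is not 1/(x+y).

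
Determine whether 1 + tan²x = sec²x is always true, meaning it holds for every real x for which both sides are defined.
Yes, this is an identity.

Claim: 1 + tan²x = sec²x.
Reasoning: Start from sin²x + cos²x = 1 and divide every term by cos²x (allowed wherever tan x and sec x are defined): tan²x + 1 = 1/cos²x = sec²x.
So the two sides agree for every real x for which both sides are defined.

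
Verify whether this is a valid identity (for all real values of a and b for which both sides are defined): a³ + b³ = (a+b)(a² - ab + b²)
Yes, this is an identity.

Claim: a³ + b³ = (a+b)(a² - ab + b²).
Reasoning: Expand the right side: (a+b)(a² - ab + b²) = a³ - a²b + ab² + a²b - ab² + b³ = a³ + b³ (the middle terms cancel in pairs).
So the two sides agree for all real values of a and b for which both sides are defined.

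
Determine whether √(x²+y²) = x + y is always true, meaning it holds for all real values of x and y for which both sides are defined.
No, this is NOT an identity.

Claim: √(x²+y²) = x + y.
Test a specific point where both sides are defined: x = 3/2, y = 4.
LHS = √(x²+y²) ≈ 4.2720
RHS = x + y ≈ 5.5000
Since 4.2720 ≠ 5.5000, the equation fails at this point, so it cannot hold for all real values of x and y for which both sides are defined.
(x+y)² = x² + 2xy + y², not x² + y², so the square root does not split this way.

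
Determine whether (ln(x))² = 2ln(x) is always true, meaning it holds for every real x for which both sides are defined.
Claim: (ln(x))² = 2ln(x).
Test a specific point where both sides are defined: x = 2.
LHS = (ln(x))² ≈ 0.4805
RHS = 2ln(x) ≈ 1.3863
Since 0.4805 ≠ 1.3863, the equation fails at this point, so it cannot hold for every real x for which both sides are defined.
2ln(x) equals ln(x²), which is not the same as (ln x)².

Conclusion: No, this is NOT an identity.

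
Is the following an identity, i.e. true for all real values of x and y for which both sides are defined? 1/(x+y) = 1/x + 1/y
No, this is NOT an identity.

Claim: 1/(x+y) = 1/x + 1/y.
Test a specific point where both sides are defined: x = 3, y = 4.
LHS = 1/(x+y) ≈ 0.1429
RHS = 1/x + 1/y ≈ 0.5833
Since 0.1429 ≠ 0.5833, the equation fails at this point, so it cannot hold for all real values of x and y for which both sides are defined.
1/x + 1/y = (x+y)/(xy), which is not 1/(x+y).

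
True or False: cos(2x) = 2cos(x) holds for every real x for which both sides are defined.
Claim: cos(2x) = 2cos(x).
Test a specific point where both sides are defined: x = -π/6.
LHS = cos(2x) ≈ 0.5000
RHS = 2cos(x) ≈ 1.7321
Since 0.5000 ≠ 1.7321, the equation fails at this point, so it cannot hold for every real x for which both sides are defined.
The correct double-angle formula is cos(2x) = cos²x - sin²x.

Conclusion: False.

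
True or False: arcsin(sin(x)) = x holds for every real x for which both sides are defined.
Claim: arcsin(sin(x)) = x.
Test a specific point where both sides are defined: x = 3π/4.
LHS = arcsin(sin(x)) ≈ 0.7854
RHS = x ≈ 2.3562
Since 0.7854 ≠ 2.3562, the equation fails at this point, so it cannot hold for every real x for which both sides are defined.
arcsin only returns values in [-π/2, π/2], so arcsin(sin(x)) = x holds only for x in that interval, not for all real x.

Conclusion: False.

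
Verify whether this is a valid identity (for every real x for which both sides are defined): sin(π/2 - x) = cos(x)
Yes, this is an identity.

Claim: sin(π/2 - x) = cos(x).
Reasoning: Use sin(u - v) = sin(u)cos(v) - cos(u)sin(v) with u = π/2, v = x: sin(π/2)cos(x) - cos(π/2)sin(x) = 1·cos(x) - 0·sin(x) = cos(x).
So the two sides agree for every real x for which both sides are defined.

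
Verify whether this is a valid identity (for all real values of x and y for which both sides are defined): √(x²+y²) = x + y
Claim: √(x²+y²) = x + y.
Test a specific point where both sides are defined: x = 5, y = -2.
LHS = √(x²+y²) ≈ 5.3852
RHS = x + y ≈ 3.0000
Since 5.3852 ≠ 3.0000, the equation fails at this point, so it cannot hold for all real values of x and y for which both sides are defined.
(x+y)² = x² + 2xy + y², not x² + y², so the square root does not split this way.

Conclusion: No, this is NOT an identity.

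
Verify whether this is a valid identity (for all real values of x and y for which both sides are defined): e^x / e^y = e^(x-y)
Yes, this is an identity.

Claim: e^x / e^y = e^(x-y).
Reasoning: 1/e^y = e^(-y), so e^x / e^y = e^x · e^(-y) = e^(x + (-y)) = e^(x-y) by the product rule for exponents.
So the two sides agree for all real values of x and y for which both sides are defined.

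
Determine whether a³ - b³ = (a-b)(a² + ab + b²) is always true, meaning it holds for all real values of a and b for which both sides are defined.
Yes, this is an identity.

Claim: a³ - b³ = (a-b)(a² + ab + b²).
Reasoning: Expand the right side: (a-b)(a² + ab + b²) = a³ + a²b + ab² - a²b - ab² - b³ = a³ - b³ (the middle terms cancel in pairs).
So the two sides agree for all real values of a and b for which both sides are defined.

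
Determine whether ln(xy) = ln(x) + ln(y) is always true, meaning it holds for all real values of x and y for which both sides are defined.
Claim: ln(xy) = ln(x) + ln(y).
Reasoning: Both sides are simultaneously defined only when x, y > 0. Write x = e^p, y = e^q (p = ln x, q = ln y). Then xy = e^p · e^q = e^(p+q), so ln(xy) = p + q = ln(x) + ln(y).
So the two sides agree for all real values of x and y for which both sides are defined.

Conclusion: Yes, this is an identity.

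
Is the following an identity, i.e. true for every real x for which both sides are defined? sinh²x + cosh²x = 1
Claim: sinh²x + cosh²x = 1.
Test a specific point where both sides are defined: x = 1/2.
LHS = sinh²x + cosh²x ≈ 1.5431
RHS = 1 ≈ 1.0000
Since 1.5431 ≠ 1.0000, the equation fails at this point, so it cannot hold for every real x for which both sides are defined.
The correct hyperbolic identity is cosh²x - sinh²x = 1 (a difference); the sum sinh²x + cosh²x equals cosh(2x).

Conclusion: No, this is NOT an identity.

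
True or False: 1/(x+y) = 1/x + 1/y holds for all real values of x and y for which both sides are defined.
Claim: 1/(x+y) = 1/x + 1/y.
Test a specific point where both sides are defined: x = 2, y = 1/2.
LHS = 1/(x+y) ≈ 0.4000
RHS = 1/x + 1/y ≈ 2.5000
Since 0.4000 ≠ 2.5000, the equation fails at this point, so it cannot hold for all real values of x and y for which both sides are defined.
1/x + 1/y = (x+y)/(xy), which is not 1/(x+y).

Conclusion: False.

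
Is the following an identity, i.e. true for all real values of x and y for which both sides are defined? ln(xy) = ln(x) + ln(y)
Yes, this is an identity.

Claim: ln(xy) = ln(x) + ln(y).
Reasoning: Both sides are simultaneously defined only when x, y > 0. Write x = e^p, y = e^q (p = ln x, q = ln y). Then xy = e^p · e^q = e^(p+q), so ln(xy) = p + q = ln(x) + ln(y).
So the two sides agree for all real values of x and y for which both sides are defined.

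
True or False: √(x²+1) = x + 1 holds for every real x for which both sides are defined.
Claim: √(x²+1) = x + 1.
Test a specific point where both sides are defined: x = -3.
LHS = √(x²+1) ≈ 3.1623
RHS = x + 1 ≈ -2.0000
Since 3.1623 ≠ -2.0000, the equation fails at this point, so it cannot hold for every real x for which both sides are defined.
(x+1)² = x² + 2x + 1 ≠ x² + 1 unless x = 0.

Conclusion: False.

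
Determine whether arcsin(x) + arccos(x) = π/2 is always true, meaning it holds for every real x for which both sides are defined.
Yes, this is an identity.

Claim: arcsin(x) + arccos(x) = π/2.
Reasoning: Both sides are defined for -1 ≤ x ≤ 1. Let θ = arcsin(x), so sin θ = x and θ ∈ [-π/2, π/2]. Then cos(π/2 - θ) = sin θ = x and π/2 - θ ∈ [0, π], which is exactly the range of arccos, so arccos(x) = π/2 - θ. Adding: arcsin(x) + arccos(x) = θ + (π/2 - θ) = π/2.
So the two sides agree for every real x for which both sides are defined.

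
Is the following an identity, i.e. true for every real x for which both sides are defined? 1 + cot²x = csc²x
Yes, this is an identity.

Claim: 1 + cot²x = csc²x.
Reasoning: Start from sin²x + cos²x = 1 and divide every term by sin²x (allowed wherever cot x and csc x are defined): 1 + cot²x = 1/sin²x = csc²x.
So the two sides agree for every real x for which both sides are defined.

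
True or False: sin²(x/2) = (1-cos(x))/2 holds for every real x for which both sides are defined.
Claim: sin²(x/2) = (1-cos(x))/2.
Reasoning: Use cos(2θ) = 1 - 2sin²θ with θ = x/2: cos(x) = 1 - 2sin²(x/2). Solving for sin²(x/2) gives (1 - cos(x))/2.
So the two sides agree for every real x for which both sides are defined.

Conclusion: True.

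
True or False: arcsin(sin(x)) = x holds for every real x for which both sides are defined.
False.

Claim: arcsin(sin(x)) = x.
Test a specific point where both sides are defined: x = π.
LHS = arcsin(sin(x)) ≈ 0.0000
RHS = x ≈ 3.1416
Since 0.0000 ≠ 3.1416, the equation fails at this point, so it cannot hold for every real x for which both sides are defined.
arcsin only returns values in [-π/2, π/2], so arcsin(sin(x)) = x holds only for x in that interval, not for all real x.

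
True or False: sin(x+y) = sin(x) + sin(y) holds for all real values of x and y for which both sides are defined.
False.

Claim: sin(x+y) = sin(x) + sin(y).
Test a specific point where both sides are defined: x = π/3, y = π/3.
LHS = sin(x+y) ≈ 0.8660
RHS = sin(x) + sin(y) ≈ 1.7321
Since 0.8660 ≠ 1.7321, the equation fails at this point, so it cannot hold for all real values of x and y for which both sides are defined.
The correct expansion is sin(x+y) = sin(x)cos(y) + cos(x)sin(y); sine is not additive.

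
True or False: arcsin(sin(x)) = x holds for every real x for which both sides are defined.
Claim: arcsin(sin(x)) = x.
Test a specific point where both sides are defined: x = 2π/3.
LHS = arcsin(sin(x)) ≈ 1.0472
RHS = x ≈ 2.0944
Since 1.0472 ≠ 2.0944, the equation fails at this point, so it cannot hold for every real x for which both sides are defined.
arcsin only returns values in [-π/2, π/2], so arcsin(sin(x)) = x holds only for x in that interval, not for all real x.

Conclusion: False.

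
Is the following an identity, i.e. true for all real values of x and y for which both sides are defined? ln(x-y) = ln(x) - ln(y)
No, this is NOT an identity.

Claim: ln(x-y) = ln(x) - ln(y).
Test a specific point where both sides are defined: x = 2, y = 1.
LHS = ln(x-y) ≈ 0.0000
RHS = ln(x) - ln(y) ≈ 0.6931
Since 0.0000 ≠ 0.6931, the equation fails at this point, so it cannot hold for all real values of x and y for which both sides are defined.
ln(x) - ln(y) = ln(x/y), not ln(x-y).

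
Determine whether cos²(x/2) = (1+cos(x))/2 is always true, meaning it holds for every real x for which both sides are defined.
Yes, this is an identity.

Claim: cos²(x/2) = (1+cos(x))/2.
Reasoning: Use cos(2θ) = 2cos²θ - 1 with θ = x/2: cos(x) = 2cos²(x/2) - 1. Solving for cos²(x/2) gives (1 + cos(x))/2.
So the two sides agree for every real x for which both sides are defined.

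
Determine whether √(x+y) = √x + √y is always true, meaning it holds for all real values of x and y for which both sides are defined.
Claim: √(x+y) = √x + √y.
Test a specific point where both sides are defined: x = 3, y = 1/2.
LHS = √(x+y) ≈ 1.8708
RHS = √x + √y ≈ 2.4392
Since 1.8708 ≠ 2.4392, the equation fails at this point, so it cannot hold for all real values of x and y for which both sides are defined.
Squaring the right side gives x + 2√(xy) + y, not x + y.

Conclusion: No, this is NOT an identity.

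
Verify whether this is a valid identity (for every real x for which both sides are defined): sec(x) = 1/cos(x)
Yes, this is an identity.

Claim: sec(x) = 1/cos(x).
Reasoning: sec(x) is by definition the reciprocal of cos(x), wherever cos(x) ≠ 0.
So the two sides agree for every real x for which both sides are defined.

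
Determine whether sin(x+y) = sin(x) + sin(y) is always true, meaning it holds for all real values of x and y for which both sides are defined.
No, this is NOT an identity.

Claim: sin(x+y) = sin(x) + sin(y).
Test a specific point where both sides are defined: x = -π/3, y = π/2.
LHS = sin(x+y) ≈ 0.5000
RHS = sin(x) + sin(y) ≈ 0.1340
Since 0.5000 ≠ 0.1340, the equation fails at this point, so it cannot hold for all real values of x and y for which both sides are defined.
The correct expansion is sin(x+y) = sin(x)cos(y) + cos(x)sin(y); sine is not additive.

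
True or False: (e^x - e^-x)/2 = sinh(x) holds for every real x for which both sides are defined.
Claim: (e^x - e^-x)/2 = sinh(x).
Reasoning: This is exactly the definition of the hyperbolic sine: sinh(x) := (e^x - e^-x)/2.
So the two sides agree for every real x for which both sides are defined.

Conclusion: True.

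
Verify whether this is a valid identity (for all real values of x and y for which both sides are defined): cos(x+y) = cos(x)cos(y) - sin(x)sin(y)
Claim: cos(x+y) = cos(x)cos(y) - sin(x)sin(y).
Reasoning: By Euler's formula e^(i(x+y)) = e^(ix)·e^(iy) = (cos x + i·sin x)(cos y + i·sin y). The real part of the left side is cos(x+y); the real part of the product is cos(x)cos(y) - sin(x)sin(y) (since i·i = -1).
So the two sides agree for all real values of x and y for which both sides are defined.

Conclusion: Yes, this is an identity.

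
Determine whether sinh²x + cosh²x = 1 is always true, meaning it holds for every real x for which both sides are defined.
No, this is NOT an identity.

Claim: sinh²x + cosh²x = 1.
Test a specific point where both sides are defined: x = 3.
LHS = sinh²x + cosh²x ≈ 201.7156
RHS = 1 ≈ 1.0000
Since 201.7156 ≠ 1.0000, the equation fails at this point, so it cannot hold for every real x for which both sides are defined.
The correct hyperbolic identity is cosh²x - sinh²x = 1 (a difference); the sum sinh²x + cosh²x equals cosh(2x).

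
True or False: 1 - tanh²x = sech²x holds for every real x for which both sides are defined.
True.

Claim: 1 - tanh²x = sech²x.
Reasoning: Divide cosh²x - sinh²x = 1 through by cosh²x (never zero): 1 - tanh²x = 1/cosh²x = sech²x.
So the two sides agree for every real x for which both sides are defined.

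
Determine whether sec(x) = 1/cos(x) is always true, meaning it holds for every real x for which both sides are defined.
Yes, this is an identity.

Claim: sec(x) = 1/cos(x).
Reasoning: sec(x) is by definition the reciprocal of cos(x), wherever cos(x) ≠ 0.
So the two sides agree for every real x for which both sides are defined.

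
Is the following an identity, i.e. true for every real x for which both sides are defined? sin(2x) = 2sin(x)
Claim: sin(2x) = 2sin(x).
Test a specific point where both sides are defined: x = π/6.
LHS = sin(2x) ≈ 0.8660
RHS = 2sin(x) ≈ 1.0000
Since 0.8660 ≠ 1.0000, the equation fails at this point, so it cannot hold for every real x for which both sides are defined.
The correct double-angle formula is sin(2x) = 2sin(x)cos(x).

Conclusion: No, this is NOT an identity.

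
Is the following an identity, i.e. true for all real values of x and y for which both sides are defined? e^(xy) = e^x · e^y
Claim: e^(xy) = e^x · e^y.
Test a specific point where both sides are defined: x = -2, y = -2.
LHS = e^(xy) ≈ 54.5982
RHS = e^x · e^y ≈ 0.0183
Since 54.5982 ≠ 0.0183, the equation fails at this point, so it cannot hold for all real values of x and y for which both sides are defined.
e^x · e^y = e^(x+y), not e^(xy).

Conclusion: No, this is NOT an identity.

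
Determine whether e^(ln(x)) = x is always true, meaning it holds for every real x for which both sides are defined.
Claim: e^(ln(x)) = x.
Reasoning: For x > 0, ln(x) is by definition the exponent p such that e^p = x. Raising e to that exponent therefore returns x: e^(ln x) = x.
So the two sides agree for every real x for which both sides are defined.

Conclusion: Yes, this is an identity.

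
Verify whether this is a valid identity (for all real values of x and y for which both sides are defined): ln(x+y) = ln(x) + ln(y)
No, this is NOT an identity.

Claim: ln(x+y) = ln(x) + ln(y).
Test a specific point where both sides are defined: x = 3, y = 3.
LHS = ln(x+y) ≈ 1.7918
RHS = ln(x) + ln(y) ≈ 2.1972
Since 1.7918 ≠ 2.1972, the equation fails at this point, so it cannot hold for all real values of x and y for which both sides are defined.
ln(x) + ln(y) = ln(xy), not ln(x+y).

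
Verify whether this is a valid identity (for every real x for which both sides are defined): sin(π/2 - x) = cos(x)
Claim: sin(π/2 - x) = cos(x).
Reasoning: Use sin(u - v) = sin(u)cos(v) - cos(u)sin(v) with u = π/2, v = x: sin(π/2)cos(x) - cos(π/2)sin(x) = 1·cos(x) - 0·sin(x) = cos(x).
So the two sides agree for every real x for which both sides are defined.

Conclusion: Yes, this is an identity.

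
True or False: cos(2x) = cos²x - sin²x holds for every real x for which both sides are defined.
True.

Claim: cos(2x) = cos²x - sin²x.
Reasoning: Put y = x in the addition formula cos(x+y) = cos(x)cos(y) - sin(x)sin(y): cos(2x) = cos²x - sin²x.
So the two sides agree for every real x for which both sides are defined.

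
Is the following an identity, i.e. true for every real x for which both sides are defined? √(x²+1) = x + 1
Claim: √(x²+1) = x + 1.
Test a specific point where both sides are defined: x = 5.
LHS = √(x²+1) ≈ 5.0990
RHS = x + 1 ≈ 6.0000
Since 5.0990 ≠ 6.0000, the equation fails at this point, so it cannot hold for every real x for which both sides are defined.
(x+1)² = x² + 2x + 1 ≠ x² + 1 unless x = 0.

Conclusion: No, this is NOT an identity.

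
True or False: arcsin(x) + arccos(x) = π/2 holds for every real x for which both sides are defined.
Claim: arcsin(x) + arccos(x) = π/2.
Reasoning: Both sides are defined for -1 ≤ x ≤ 1. Let θ = arcsin(x), so sin θ = x and θ ∈ [-π/2, π/2]. Then cos(π/2 - θ) = sin θ = x and π/2 - θ ∈ [0, π], which is exactly the range of arccos, so arccos(x) = π/2 - θ. Adding: arcsin(x) + arccos(x) = θ + (π/2 - θ) = π/2.
So the two sides agree for every real x for which both sides are defined.

Conclusion: True.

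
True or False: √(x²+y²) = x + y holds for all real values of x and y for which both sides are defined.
Claim: √(x²+y²) = x + y.
Test a specific point where both sides are defined: x = 3/2, y = -1.
LHS = √(x²+y²) ≈ 1.8028
RHS = x + y ≈ 0.5000
Since 1.8028 ≠ 0.5000, the equation fails at this point, so it cannot hold for all real values of x and y for which both sides are defined.
(x+y)² = x² + 2xy + y², not x² + y², so the square root does not split this way.

Conclusion: False.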